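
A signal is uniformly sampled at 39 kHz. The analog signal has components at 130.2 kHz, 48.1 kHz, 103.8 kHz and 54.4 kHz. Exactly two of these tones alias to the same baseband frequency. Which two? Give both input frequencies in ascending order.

103.8 kHz, 130.2 kHz

fs/2 = 19.5 kHz.
130.2 kHz mod fs = 13.2 kHz.
13.2 kHz ≤ fs/2 = 19.5 kHz, appears at 13.2 kHz.
48.1 kHz mod fs = 9.1 kHz.
9.1 kHz ≤ fs/2 = 19.5 kHz, appears at 9.1 kHz.
103.8 kHz mod fs = 25.8 kHz.
25.8 kHz > fs/2 = 19.5 kHz, folds to fs − 25.8 kHz = 13.2 kHz.
54.4 kHz mod fs = 15.4 kHz.
15.4 kHz ≤ fs/2 = 19.5 kHz, appears at 15.4 kHz.
103.8 kHz and 130.2 kHz both map to 13.2 kHz.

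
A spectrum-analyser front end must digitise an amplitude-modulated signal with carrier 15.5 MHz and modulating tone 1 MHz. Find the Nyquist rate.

33 MHz

AM sidebands sit at fc ± fm = 14.5 MHz and 16.5 MHz.
Highest-frequency component: 16.5 MHz.
Nyquist rate = 2 × 16.5 MHz = 33 MHz.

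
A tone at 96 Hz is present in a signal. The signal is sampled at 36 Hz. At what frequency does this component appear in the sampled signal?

96 Hz mod fs = 24 Hz.
24 Hz > fs/2 = 18 Hz, folds to fs − 24 Hz = 12 Hz.

12 Hz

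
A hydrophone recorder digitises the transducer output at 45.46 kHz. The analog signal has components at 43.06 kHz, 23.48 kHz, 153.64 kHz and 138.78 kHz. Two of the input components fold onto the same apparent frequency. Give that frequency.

fs/2 = 22.73 kHz.
43.06 kHz > fs/2 = 22.73 kHz, folds to fs − 43.06 kHz = 2.4 kHz.
23.48 kHz > fs/2 = 22.73 kHz, folds to fs − 23.48 kHz = 21.98 kHz.
153.64 kHz mod fs = 17.26 kHz.
17.26 kHz ≤ fs/2 = 22.73 kHz, appears at 17.26 kHz.
138.78 kHz mod fs = 2.4 kHz.
2.4 kHz ≤ fs/2 = 22.73 kHz, appears at 2.4 kHz.
43.06 kHz and 138.78 kHz both map to 2.4 kHz.

2.4 kHz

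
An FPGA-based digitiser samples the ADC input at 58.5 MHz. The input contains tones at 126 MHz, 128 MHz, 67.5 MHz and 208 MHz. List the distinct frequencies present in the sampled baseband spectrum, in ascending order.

fs/2 = 29.25 MHz.
126 MHz mod fs = 9 MHz.
9 MHz ≤ fs/2 = 29.25 MHz, appears at 9 MHz.
128 MHz mod fs = 11 MHz.
11 MHz ≤ fs/2 = 29.25 MHz, appears at 11 MHz.
67.5 MHz mod fs = 9 MHz.
9 MHz ≤ fs/2 = 29.25 MHz, appears at 9 MHz.
208 MHz mod fs = 32.5 MHz.
32.5 MHz > fs/2 = 29.25 MHz, folds to fs − 32.5 MHz = 26 MHz.
Distinct values: {9 MHz, 11 MHz, 26 MHz}.

9 MHz, 11 MHz, 26 MHz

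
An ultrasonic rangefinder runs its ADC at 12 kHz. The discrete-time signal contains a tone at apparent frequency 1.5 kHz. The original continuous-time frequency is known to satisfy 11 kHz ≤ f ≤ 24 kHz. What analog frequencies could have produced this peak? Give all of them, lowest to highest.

13.5 kHz, 22.5 kHz

Frequencies that alias to 1.5 kHz are k·fs ± 1.5 kHz for integer k ≥ 0.
k=0: 1.5 kHz.
k=1: 10.5 kHz, 13.5 kHz.
k=2: 22.5 kHz, 25.5 kHz.
k=3: 34.5 kHz, 37.5 kHz.
Within [11 kHz, 24 kHz]: 13.5 kHz, 22.5 kHz.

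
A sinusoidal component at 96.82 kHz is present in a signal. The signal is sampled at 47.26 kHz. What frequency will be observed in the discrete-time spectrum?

2.3 kHz

96.82 kHz mod fs = 2.3 kHz.
2.3 kHz ≤ fs/2 = 23.63 kHz, appears at 2.3 kHz.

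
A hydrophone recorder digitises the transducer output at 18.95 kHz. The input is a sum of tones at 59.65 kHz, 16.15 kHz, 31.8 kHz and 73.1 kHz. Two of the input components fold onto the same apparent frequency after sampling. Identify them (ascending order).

16.15 kHz, 59.65 kHz

fs/2 = 9.475 kHz.
59.65 kHz mod fs = 2.8 kHz.
2.8 kHz ≤ fs/2 = 9.475 kHz, appears at 2.8 kHz.
16.15 kHz > fs/2 = 9.475 kHz, folds to fs − 16.15 kHz = 2.8 kHz.
31.8 kHz mod fs = 12.85 kHz.
12.85 kHz > fs/2 = 9.475 kHz, folds to fs − 12.85 kHz = 6.1 kHz.
73.1 kHz mod fs = 16.25 kHz.
16.25 kHz > fs/2 = 9.475 kHz, folds to fs − 16.25 kHz = 2.7 kHz.
16.15 kHz and 59.65 kHz both map to 2.8 kHz.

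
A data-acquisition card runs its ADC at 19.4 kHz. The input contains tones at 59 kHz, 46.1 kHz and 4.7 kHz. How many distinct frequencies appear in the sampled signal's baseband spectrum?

3

fs/2 = 9.7 kHz.
59 kHz mod fs = 0.8 kHz.
0.8 kHz ≤ fs/2 = 9.7 kHz, appears at 0.8 kHz.
46.1 kHz mod fs = 7.3 kHz.
7.3 kHz ≤ fs/2 = 9.7 kHz, appears at 7.3 kHz.
4.7 kHz ≤ fs/2 = 9.7 kHz, passes unchanged.
Distinct values: {0.8 kHz, 4.7 kHz, 7.3 kHz} → 3.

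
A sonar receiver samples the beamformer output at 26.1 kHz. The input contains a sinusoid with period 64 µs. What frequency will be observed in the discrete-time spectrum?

T = 64 µs → f = 1/T = 15.625 kHz.
15.625 kHz > fs/2 = 13.05 kHz, folds to fs − 15.625 kHz = 10.475 kHz.

10.475 kHz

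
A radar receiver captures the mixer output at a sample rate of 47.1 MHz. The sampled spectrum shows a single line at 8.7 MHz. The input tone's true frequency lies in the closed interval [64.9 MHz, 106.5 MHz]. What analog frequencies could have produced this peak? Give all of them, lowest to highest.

85.5 MHz, 102.9 MHz

Frequencies that alias to 8.7 MHz are k·fs ± 8.7 MHz for integer k ≥ 0.
k=0: 8.7 MHz.
k=1: 38.4 MHz, 55.8 MHz.
k=2: 85.5 MHz, 102.9 MHz.
k=3: 132.6 MHz, 150 MHz.
Within [64.9 MHz, 106.5 MHz]: 85.5 MHz, 102.9 MHz.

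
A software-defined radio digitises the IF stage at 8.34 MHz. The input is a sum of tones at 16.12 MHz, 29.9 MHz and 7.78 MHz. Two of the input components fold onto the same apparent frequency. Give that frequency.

0.56 MHz

fs/2 = 4.17 MHz.
16.12 MHz mod fs = 7.78 MHz.
7.78 MHz > fs/2 = 4.17 MHz, folds to fs − 7.78 MHz = 0.56 MHz.
29.9 MHz mod fs = 4.88 MHz.
4.88 MHz > fs/2 = 4.17 MHz, folds to fs − 4.88 MHz = 3.46 MHz.
7.78 MHz > fs/2 = 4.17 MHz, folds to fs − 7.78 MHz = 0.56 MHz.
7.78 MHz and 16.12 MHz both map to 0.56 MHz.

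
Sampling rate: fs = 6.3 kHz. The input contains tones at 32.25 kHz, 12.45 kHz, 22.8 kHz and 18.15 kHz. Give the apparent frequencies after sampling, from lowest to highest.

0.15 kHz, 0.75 kHz, 2.4 kHz

fs/2 = 3.15 kHz.
32.25 kHz mod fs = 0.75 kHz.
0.75 kHz ≤ fs/2 = 3.15 kHz, appears at 0.75 kHz.
12.45 kHz mod fs = 6.15 kHz.
6.15 kHz > fs/2 = 3.15 kHz, folds to fs − 6.15 kHz = 0.15 kHz.
22.8 kHz mod fs = 3.9 kHz.
3.9 kHz > fs/2 = 3.15 kHz, folds to fs − 3.9 kHz = 2.4 kHz.
18.15 kHz mod fs = 5.55 kHz.
5.55 kHz > fs/2 = 3.15 kHz, folds to fs − 5.55 kHz = 0.75 kHz.
Distinct values: {0.15 kHz, 0.75 kHz, 2.4 kHz}.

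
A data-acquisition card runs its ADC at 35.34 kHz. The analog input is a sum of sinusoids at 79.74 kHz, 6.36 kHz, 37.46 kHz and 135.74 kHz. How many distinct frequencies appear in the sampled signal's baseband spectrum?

4

fs/2 = 17.67 kHz.
79.74 kHz mod fs = 9.06 kHz.
9.06 kHz ≤ fs/2 = 17.67 kHz, appears at 9.06 kHz.
6.36 kHz ≤ fs/2 = 17.67 kHz, passes unchanged.
37.46 kHz mod fs = 2.12 kHz.
2.12 kHz ≤ fs/2 = 17.67 kHz, appears at 2.12 kHz.
135.74 kHz mod fs = 29.72 kHz.
29.72 kHz > fs/2 = 17.67 kHz, folds to fs − 29.72 kHz = 5.62 kHz.
Distinct values: {2.12 kHz, 5.62 kHz, 6.36 kHz, 9.06 kHz} → 4.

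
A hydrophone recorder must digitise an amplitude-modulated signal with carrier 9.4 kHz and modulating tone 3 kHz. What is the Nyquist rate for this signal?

24.8 kHz

AM sidebands sit at fc ± fm = 6.4 kHz and 12.4 kHz.
Highest-frequency component: 12.4 kHz.
Nyquist rate = 2 × 12.4 kHz = 24.8 kHz.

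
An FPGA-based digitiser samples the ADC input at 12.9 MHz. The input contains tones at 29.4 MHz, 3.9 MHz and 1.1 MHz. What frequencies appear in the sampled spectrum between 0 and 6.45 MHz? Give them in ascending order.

1.1 MHz, 3.6 MHz, 3.9 MHz

fs/2 = 6.45 MHz.
29.4 MHz mod fs = 3.6 MHz.
3.6 MHz ≤ fs/2 = 6.45 MHz, appears at 3.6 MHz.
3.9 MHz ≤ fs/2 = 6.45 MHz, passes unchanged.
1.1 MHz ≤ fs/2 = 6.45 MHz, passes unchanged.
Distinct values: {1.1 MHz, 3.6 MHz, 3.9 MHz}.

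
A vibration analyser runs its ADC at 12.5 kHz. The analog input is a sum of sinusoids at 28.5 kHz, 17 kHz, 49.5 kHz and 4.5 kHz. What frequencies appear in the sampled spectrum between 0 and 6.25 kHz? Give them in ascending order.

fs/2 = 6.25 kHz.
28.5 kHz mod fs = 3.5 kHz.
3.5 kHz ≤ fs/2 = 6.25 kHz, appears at 3.5 kHz.
17 kHz mod fs = 4.5 kHz.
4.5 kHz ≤ fs/2 = 6.25 kHz, appears at 4.5 kHz.
49.5 kHz mod fs = 12 kHz.
12 kHz > fs/2 = 6.25 kHz, folds to fs − 12 kHz = 0.5 kHz.
4.5 kHz ≤ fs/2 = 6.25 kHz, passes unchanged.
Distinct values: {0.5 kHz, 3.5 kHz, 4.5 kHz}.

0.5 kHz, 3.5 kHz, 4.5 kHz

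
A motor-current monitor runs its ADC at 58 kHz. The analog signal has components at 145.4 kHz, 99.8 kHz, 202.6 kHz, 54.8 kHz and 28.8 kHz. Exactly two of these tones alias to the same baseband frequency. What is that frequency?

fs/2 = 29 kHz.
145.4 kHz mod fs = 29.4 kHz.
29.4 kHz > fs/2 = 29 kHz, folds to fs − 29.4 kHz = 28.6 kHz.
99.8 kHz mod fs = 41.8 kHz.
41.8 kHz > fs/2 = 29 kHz, folds to fs − 41.8 kHz = 16.2 kHz.
202.6 kHz mod fs = 28.6 kHz.
28.6 kHz ≤ fs/2 = 29 kHz, appears at 28.6 kHz.
54.8 kHz > fs/2 = 29 kHz, folds to fs − 54.8 kHz = 3.2 kHz.
28.8 kHz ≤ fs/2 = 29 kHz, passes unchanged.
145.4 kHz and 202.6 kHz both map to 28.6 kHz.

28.6 kHz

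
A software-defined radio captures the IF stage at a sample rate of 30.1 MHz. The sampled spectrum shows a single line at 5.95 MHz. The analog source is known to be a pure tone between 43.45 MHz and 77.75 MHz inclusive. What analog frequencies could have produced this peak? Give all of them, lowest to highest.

54.25 MHz, 66.15 MHz

Frequencies that alias to 5.95 MHz are k·fs ± 5.95 MHz for integer k ≥ 0.
k=0: 5.95 MHz.
k=1: 24.15 MHz, 36.05 MHz.
k=2: 54.25 MHz, 66.15 MHz.
k=3: 84.35 MHz, 96.25 MHz.
Within [43.45 MHz, 77.75 MHz]: 54.25 MHz, 66.15 MHz.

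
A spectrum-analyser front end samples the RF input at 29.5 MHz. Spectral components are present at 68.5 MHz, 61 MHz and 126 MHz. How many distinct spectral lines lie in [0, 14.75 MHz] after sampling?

3

fs/2 = 14.75 MHz.
68.5 MHz mod fs = 9.5 MHz.
9.5 MHz ≤ fs/2 = 14.75 MHz, appears at 9.5 MHz.
61 MHz mod fs = 2 MHz.
2 MHz ≤ fs/2 = 14.75 MHz, appears at 2 MHz.
126 MHz mod fs = 8 MHz.
8 MHz ≤ fs/2 = 14.75 MHz, appears at 8 MHz.
Distinct values: {2 MHz, 8 MHz, 9.5 MHz} → 3.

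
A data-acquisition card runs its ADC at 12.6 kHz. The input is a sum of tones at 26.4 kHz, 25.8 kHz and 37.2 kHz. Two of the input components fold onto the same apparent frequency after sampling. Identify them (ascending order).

25.8 kHz, 37.2 kHz

fs/2 = 6.3 kHz.
26.4 kHz mod fs = 1.2 kHz.
1.2 kHz ≤ fs/2 = 6.3 kHz, appears at 1.2 kHz.
25.8 kHz mod fs = 0.6 kHz.
0.6 kHz ≤ fs/2 = 6.3 kHz, appears at 0.6 kHz.
37.2 kHz mod fs = 12 kHz.
12 kHz > fs/2 = 6.3 kHz, folds to fs − 12 kHz = 0.6 kHz.
25.8 kHz and 37.2 kHz both map to 0.6 kHz.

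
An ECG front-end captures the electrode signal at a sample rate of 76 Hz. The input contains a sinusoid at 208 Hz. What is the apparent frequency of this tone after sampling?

20 Hz

208 Hz mod fs = 56 Hz.
56 Hz > fs/2 = 38 Hz, folds to fs − 56 Hz = 20 Hz.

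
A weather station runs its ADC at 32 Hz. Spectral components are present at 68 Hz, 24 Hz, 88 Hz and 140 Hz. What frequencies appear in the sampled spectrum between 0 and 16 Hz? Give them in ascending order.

4 Hz, 8 Hz, 12 Hz

fs/2 = 16 Hz.
68 Hz mod fs = 4 Hz.
4 Hz ≤ fs/2 = 16 Hz, appears at 4 Hz.
24 Hz > fs/2 = 16 Hz, folds to fs − 24 Hz = 8 Hz.
88 Hz mod fs = 24 Hz.
24 Hz > fs/2 = 16 Hz, folds to fs − 24 Hz = 8 Hz.
140 Hz mod fs = 12 Hz.
12 Hz ≤ fs/2 = 16 Hz, appears at 12 Hz.
Distinct values: {4 Hz, 8 Hz, 12 Hz}.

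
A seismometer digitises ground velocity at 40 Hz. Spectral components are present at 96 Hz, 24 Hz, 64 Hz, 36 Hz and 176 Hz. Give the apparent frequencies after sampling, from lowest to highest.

4 Hz, 16 Hz

fs/2 = 20 Hz.
96 Hz mod fs = 16 Hz.
16 Hz ≤ fs/2 = 20 Hz, appears at 16 Hz.
24 Hz > fs/2 = 20 Hz, folds to fs − 24 Hz = 16 Hz.
64 Hz mod fs = 24 Hz.
24 Hz > fs/2 = 20 Hz, folds to fs − 24 Hz = 16 Hz.
36 Hz > fs/2 = 20 Hz, folds to fs − 36 Hz = 4 Hz.
176 Hz mod fs = 16 Hz.
16 Hz ≤ fs/2 = 20 Hz, appears at 16 Hz.
Distinct values: {4 Hz, 16 Hz}.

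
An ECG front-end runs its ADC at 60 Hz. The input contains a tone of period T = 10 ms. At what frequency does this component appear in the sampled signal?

20 Hz

T = 10 ms → f = 1/T = 100 Hz.
100 Hz mod fs = 40 Hz.
40 Hz > fs/2 = 30 Hz, folds to fs − 40 Hz = 20 Hz.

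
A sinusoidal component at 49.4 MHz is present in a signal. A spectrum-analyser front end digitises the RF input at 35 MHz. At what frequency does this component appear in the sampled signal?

49.4 MHz mod fs = 14.4 MHz.
14.4 MHz ≤ fs/2 = 17.5 MHz, appears at 14.4 MHz.

14.4 MHz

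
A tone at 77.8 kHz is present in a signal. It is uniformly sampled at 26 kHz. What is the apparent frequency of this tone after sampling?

77.8 kHz mod fs = 25.8 kHz.
25.8 kHz > fs/2 = 13 kHz, folds to fs − 25.8 kHz = 0.2 kHz.

0.2 kHz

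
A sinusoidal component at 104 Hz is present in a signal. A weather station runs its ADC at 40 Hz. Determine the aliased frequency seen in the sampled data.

16 Hz

104 Hz mod fs = 24 Hz.
24 Hz > fs/2 = 20 Hz, folds to fs − 24 Hz = 16 Hz.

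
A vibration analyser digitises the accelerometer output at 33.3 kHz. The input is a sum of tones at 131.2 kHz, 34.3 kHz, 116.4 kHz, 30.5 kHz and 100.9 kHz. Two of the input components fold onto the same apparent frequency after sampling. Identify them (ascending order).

fs/2 = 16.65 kHz.
131.2 kHz mod fs = 31.3 kHz.
31.3 kHz > fs/2 = 16.65 kHz, folds to fs − 31.3 kHz = 2 kHz.
34.3 kHz mod fs = 1 kHz.
1 kHz ≤ fs/2 = 16.65 kHz, appears at 1 kHz.
116.4 kHz mod fs = 16.5 kHz.
16.5 kHz ≤ fs/2 = 16.65 kHz, appears at 16.5 kHz.
30.5 kHz > fs/2 = 16.65 kHz, folds to fs − 30.5 kHz = 2.8 kHz.
100.9 kHz mod fs = 1 kHz.
1 kHz ≤ fs/2 = 16.65 kHz, appears at 1 kHz.
34.3 kHz and 100.9 kHz both map to 1 kHz.

34.3 kHz, 100.9 kHz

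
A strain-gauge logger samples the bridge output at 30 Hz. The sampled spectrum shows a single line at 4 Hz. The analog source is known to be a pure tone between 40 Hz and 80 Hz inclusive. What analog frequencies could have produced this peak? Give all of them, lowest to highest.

56 Hz, 64 Hz

Frequencies that alias to 4 Hz are k·fs ± 4 Hz for integer k ≥ 0.
k=0: 4 Hz.
k=1: 26 Hz, 34 Hz.
k=2: 56 Hz, 64 Hz.
k=3: 86 Hz, 94 Hz.
Within [40 Hz, 80 Hz]: 56 Hz, 64 Hz.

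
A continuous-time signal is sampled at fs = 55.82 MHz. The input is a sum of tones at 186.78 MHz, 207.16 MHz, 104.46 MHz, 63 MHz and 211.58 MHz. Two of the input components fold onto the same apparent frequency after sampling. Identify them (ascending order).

63 MHz, 104.46 MHz

fs/2 = 27.91 MHz.
186.78 MHz mod fs = 19.32 MHz.
19.32 MHz ≤ fs/2 = 27.91 MHz, appears at 19.32 MHz.
207.16 MHz mod fs = 39.7 MHz.
39.7 MHz > fs/2 = 27.91 MHz, folds to fs − 39.7 MHz = 16.12 MHz.
104.46 MHz mod fs = 48.64 MHz.
48.64 MHz > fs/2 = 27.91 MHz, folds to fs − 48.64 MHz = 7.18 MHz.
63 MHz mod fs = 7.18 MHz.
7.18 MHz ≤ fs/2 = 27.91 MHz, appears at 7.18 MHz.
211.58 MHz mod fs = 44.12 MHz.
44.12 MHz > fs/2 = 27.91 MHz, folds to fs − 44.12 MHz = 11.7 MHz.
63 MHz and 104.46 MHz both map to 7.18 MHz.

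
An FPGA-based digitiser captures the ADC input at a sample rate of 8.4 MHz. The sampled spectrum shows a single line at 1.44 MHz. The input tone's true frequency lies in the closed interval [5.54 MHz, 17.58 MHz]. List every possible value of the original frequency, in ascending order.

6.96 MHz, 9.84 MHz, 15.36 MHz

Frequencies that alias to 1.44 MHz are k·fs ± 1.44 MHz for integer k ≥ 0.
k=0: 1.44 MHz.
k=1: 6.96 MHz, 9.84 MHz.
k=2: 15.36 MHz, 18.24 MHz.
k=3: 23.76 MHz, 26.64 MHz.
Within [5.54 MHz, 17.58 MHz]: 6.96 MHz, 9.84 MHz, 15.36 MHz.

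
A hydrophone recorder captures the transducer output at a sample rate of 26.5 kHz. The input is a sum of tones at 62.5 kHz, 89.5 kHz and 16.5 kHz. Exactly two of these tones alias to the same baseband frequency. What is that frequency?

10 kHz

fs/2 = 13.25 kHz.
62.5 kHz mod fs = 9.5 kHz.
9.5 kHz ≤ fs/2 = 13.25 kHz, appears at 9.5 kHz.
89.5 kHz mod fs = 10 kHz.
10 kHz ≤ fs/2 = 13.25 kHz, appears at 10 kHz.
16.5 kHz > fs/2 = 13.25 kHz, folds to fs − 16.5 kHz = 10 kHz.
16.5 kHz and 89.5 kHz both map to 10 kHz.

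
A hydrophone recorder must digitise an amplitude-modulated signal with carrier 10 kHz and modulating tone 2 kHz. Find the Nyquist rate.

24 kHz

AM sidebands sit at fc ± fm = 8 kHz and 12 kHz.
Highest-frequency component: 12 kHz.
Nyquist rate = 2 × 12 kHz = 24 kHz.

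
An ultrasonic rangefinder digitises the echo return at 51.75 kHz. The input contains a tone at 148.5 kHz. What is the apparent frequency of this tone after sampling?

148.5 kHz mod fs = 45 kHz.
45 kHz > fs/2 = 25.875 kHz, folds to fs − 45 kHz = 6.75 kHz.

6.75 kHz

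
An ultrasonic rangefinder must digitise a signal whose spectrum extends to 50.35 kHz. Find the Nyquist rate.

100.7 kHz

Nyquist rate = 2 × 50.35 kHz = 100.7 kHz.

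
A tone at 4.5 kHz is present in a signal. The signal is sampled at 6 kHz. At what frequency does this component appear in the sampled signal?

1.5 kHz

4.5 kHz > fs/2 = 3 kHz, folds to fs − 4.5 kHz = 1.5 kHz.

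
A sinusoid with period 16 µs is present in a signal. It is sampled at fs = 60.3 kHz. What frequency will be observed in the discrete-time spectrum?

T = 16 µs → f = 1/T = 62.5 kHz.
62.5 kHz mod fs = 2.2 kHz.
2.2 kHz ≤ fs/2 = 30.15 kHz, appears at 2.2 kHz.

2.2 kHz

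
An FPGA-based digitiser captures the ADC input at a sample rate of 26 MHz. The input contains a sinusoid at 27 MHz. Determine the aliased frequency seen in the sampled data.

27 MHz mod fs = 1 MHz.
1 MHz ≤ fs/2 = 13 MHz, appears at 1 MHz.

1 MHz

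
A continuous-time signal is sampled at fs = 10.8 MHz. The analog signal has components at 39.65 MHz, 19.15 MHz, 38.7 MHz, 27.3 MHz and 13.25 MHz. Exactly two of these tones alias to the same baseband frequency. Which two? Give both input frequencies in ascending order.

fs/2 = 5.4 MHz.
39.65 MHz mod fs = 7.25 MHz.
7.25 MHz > fs/2 = 5.4 MHz, folds to fs − 7.25 MHz = 3.55 MHz.
19.15 MHz mod fs = 8.35 MHz.
8.35 MHz > fs/2 = 5.4 MHz, folds to fs − 8.35 MHz = 2.45 MHz.
38.7 MHz mod fs = 6.3 MHz.
6.3 MHz > fs/2 = 5.4 MHz, folds to fs − 6.3 MHz = 4.5 MHz.
27.3 MHz mod fs = 5.7 MHz.
5.7 MHz > fs/2 = 5.4 MHz, folds to fs − 5.7 MHz = 5.1 MHz.
13.25 MHz mod fs = 2.45 MHz.
2.45 MHz ≤ fs/2 = 5.4 MHz, appears at 2.45 MHz.
13.25 MHz and 19.15 MHz both map to 2.45 MHz.

13.25 MHz, 19.15 MHz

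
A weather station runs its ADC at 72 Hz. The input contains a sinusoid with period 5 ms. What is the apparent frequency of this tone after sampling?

16 Hz

T = 5 ms → f = 1/T = 200 Hz.
200 Hz mod fs = 56 Hz.
56 Hz > fs/2 = 36 Hz, folds to fs − 56 Hz = 16 Hz.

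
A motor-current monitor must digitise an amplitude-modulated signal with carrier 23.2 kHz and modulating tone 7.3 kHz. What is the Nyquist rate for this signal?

AM sidebands sit at fc ± fm = 15.9 kHz and 30.5 kHz.
Highest-frequency component: 30.5 kHz.
Nyquist rate = 2 × 30.5 kHz = 61 kHz.

61 kHz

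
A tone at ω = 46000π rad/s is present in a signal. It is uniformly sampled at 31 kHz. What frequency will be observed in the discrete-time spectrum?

8 kHz

ω = 46000π rad/s → f = ω/(2π) = 23000 Hz = 23 kHz.
23 kHz > fs/2 = 15.5 kHz, folds to fs − 23 kHz = 8 kHz.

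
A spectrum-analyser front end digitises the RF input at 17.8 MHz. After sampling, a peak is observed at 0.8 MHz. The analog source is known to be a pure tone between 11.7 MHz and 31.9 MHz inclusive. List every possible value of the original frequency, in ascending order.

Frequencies that alias to 0.8 MHz are k·fs ± 0.8 MHz for integer k ≥ 0.
k=0: 0.8 MHz.
k=1: 17 MHz, 18.6 MHz.
k=2: 34.8 MHz, 36.4 MHz.
Within [11.7 MHz, 31.9 MHz]: 17 MHz, 18.6 MHz.

17 MHz, 18.6 MHz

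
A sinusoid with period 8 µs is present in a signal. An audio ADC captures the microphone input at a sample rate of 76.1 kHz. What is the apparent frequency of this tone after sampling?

T = 8 µs → f = 1/T = 125 kHz.
125 kHz mod fs = 48.9 kHz.
48.9 kHz > fs/2 = 38.05 kHz, folds to fs − 48.9 kHz = 27.2 kHz.

27.2 kHz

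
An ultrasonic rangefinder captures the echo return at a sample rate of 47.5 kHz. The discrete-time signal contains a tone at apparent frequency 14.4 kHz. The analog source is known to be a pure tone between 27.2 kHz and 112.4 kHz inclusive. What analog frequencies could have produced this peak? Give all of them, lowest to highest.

Frequencies that alias to 14.4 kHz are k·fs ± 14.4 kHz for integer k ≥ 0.
k=0: 14.4 kHz.
k=1: 33.1 kHz, 61.9 kHz.
k=2: 80.6 kHz, 109.4 kHz.
k=3: 128.1 kHz, 156.9 kHz.
Within [27.2 kHz, 112.4 kHz]: 33.1 kHz, 61.9 kHz, 80.6 kHz, 109.4 kHz.

33.1 kHz, 61.9 kHz, 80.6 kHz, 109.4 kHz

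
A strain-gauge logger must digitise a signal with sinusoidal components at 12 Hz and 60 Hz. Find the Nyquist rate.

Highest-frequency component: 60 Hz.
Nyquist rate = 2 × 60 Hz = 120 Hz.

120 Hz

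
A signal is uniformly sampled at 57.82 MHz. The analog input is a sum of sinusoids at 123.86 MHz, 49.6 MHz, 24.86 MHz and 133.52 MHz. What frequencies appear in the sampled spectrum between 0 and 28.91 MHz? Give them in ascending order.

8.22 MHz, 17.88 MHz, 24.86 MHz

fs/2 = 28.91 MHz.
123.86 MHz mod fs = 8.22 MHz.
8.22 MHz ≤ fs/2 = 28.91 MHz, appears at 8.22 MHz.
49.6 MHz > fs/2 = 28.91 MHz, folds to fs − 49.6 MHz = 8.22 MHz.
24.86 MHz ≤ fs/2 = 28.91 MHz, passes unchanged.
133.52 MHz mod fs = 17.88 MHz.
17.88 MHz ≤ fs/2 = 28.91 MHz, appears at 17.88 MHz.
Distinct values: {8.22 MHz, 17.88 MHz, 24.86 MHz}.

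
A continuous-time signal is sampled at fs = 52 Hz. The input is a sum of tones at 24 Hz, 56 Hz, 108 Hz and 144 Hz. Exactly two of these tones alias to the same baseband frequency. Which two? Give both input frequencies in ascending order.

fs/2 = 26 Hz.
24 Hz ≤ fs/2 = 26 Hz, passes unchanged.
56 Hz mod fs = 4 Hz.
4 Hz ≤ fs/2 = 26 Hz, appears at 4 Hz.
108 Hz mod fs = 4 Hz.
4 Hz ≤ fs/2 = 26 Hz, appears at 4 Hz.
144 Hz mod fs = 40 Hz.
40 Hz > fs/2 = 26 Hz, folds to fs − 40 Hz = 12 Hz.
56 Hz and 108 Hz both map to 4 Hz.

56 Hz, 108 Hz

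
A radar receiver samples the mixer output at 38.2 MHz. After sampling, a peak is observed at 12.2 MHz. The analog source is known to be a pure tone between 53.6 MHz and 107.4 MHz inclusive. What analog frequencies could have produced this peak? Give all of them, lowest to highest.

Frequencies that alias to 12.2 MHz are k·fs ± 12.2 MHz for integer k ≥ 0.
k=0: 12.2 MHz.
k=1: 26 MHz, 50.4 MHz.
k=2: 64.2 MHz, 88.6 MHz.
k=3: 102.4 MHz, 126.8 MHz.
k=4: 140.6 MHz, 165 MHz.
Within [53.6 MHz, 107.4 MHz]: 64.2 MHz, 88.6 MHz, 102.4 MHz.

64.2 MHz, 88.6 MHz, 102.4 MHz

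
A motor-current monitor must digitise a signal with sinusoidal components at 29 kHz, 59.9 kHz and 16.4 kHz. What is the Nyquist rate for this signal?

119.8 kHz

Highest-frequency component: 59.9 kHz.
Nyquist rate = 2 × 59.9 kHz = 119.8 kHz.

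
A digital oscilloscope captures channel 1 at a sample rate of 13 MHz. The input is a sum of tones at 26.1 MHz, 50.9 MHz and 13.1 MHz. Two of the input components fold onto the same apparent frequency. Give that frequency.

0.1 MHz

fs/2 = 6.5 MHz.
26.1 MHz mod fs = 0.1 MHz.
0.1 MHz ≤ fs/2 = 6.5 MHz, appears at 0.1 MHz.
50.9 MHz mod fs = 11.9 MHz.
11.9 MHz > fs/2 = 6.5 MHz, folds to fs − 11.9 MHz = 1.1 MHz.
13.1 MHz mod fs = 0.1 MHz.
0.1 MHz ≤ fs/2 = 6.5 MHz, appears at 0.1 MHz.
13.1 MHz and 26.1 MHz both map to 0.1 MHz.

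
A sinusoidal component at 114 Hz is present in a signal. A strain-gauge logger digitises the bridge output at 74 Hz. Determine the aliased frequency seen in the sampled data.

34 Hz

114 Hz mod fs = 40 Hz.
40 Hz > fs/2 = 37 Hz, folds to fs − 40 Hz = 34 Hz.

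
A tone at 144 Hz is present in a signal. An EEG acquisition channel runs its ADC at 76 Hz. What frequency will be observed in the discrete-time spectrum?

144 Hz mod fs = 68 Hz.
68 Hz > fs/2 = 38 Hz, folds to fs − 68 Hz = 8 Hz.

8 Hz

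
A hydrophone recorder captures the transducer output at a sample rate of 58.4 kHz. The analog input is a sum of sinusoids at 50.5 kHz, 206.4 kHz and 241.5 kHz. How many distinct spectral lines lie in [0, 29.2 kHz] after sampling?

2

fs/2 = 29.2 kHz.
50.5 kHz > fs/2 = 29.2 kHz, folds to fs − 50.5 kHz = 7.9 kHz.
206.4 kHz mod fs = 31.2 kHz.
31.2 kHz > fs/2 = 29.2 kHz, folds to fs − 31.2 kHz = 27.2 kHz.
241.5 kHz mod fs = 7.9 kHz.
7.9 kHz ≤ fs/2 = 29.2 kHz, appears at 7.9 kHz.
Distinct values: {7.9 kHz, 27.2 kHz} → 2.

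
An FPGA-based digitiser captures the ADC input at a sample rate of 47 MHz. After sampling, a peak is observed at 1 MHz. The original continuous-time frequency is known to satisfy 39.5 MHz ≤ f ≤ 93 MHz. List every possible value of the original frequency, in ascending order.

Frequencies that alias to 1 MHz are k·fs ± 1 MHz for integer k ≥ 0.
k=0: 1 MHz.
k=1: 46 MHz, 48 MHz.
k=2: 93 MHz, 95 MHz.
k=3: 140 MHz, 142 MHz.
Within [39.5 MHz, 93 MHz]: 46 MHz, 48 MHz, 93 MHz.

46 MHz, 48 MHz, 93 MHz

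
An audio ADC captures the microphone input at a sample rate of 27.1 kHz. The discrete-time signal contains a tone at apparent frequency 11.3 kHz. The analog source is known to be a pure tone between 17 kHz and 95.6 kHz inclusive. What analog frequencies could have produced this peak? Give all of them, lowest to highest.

38.4 kHz, 42.9 kHz, 65.5 kHz, 70 kHz, 92.6 kHz

Frequencies that alias to 11.3 kHz are k·fs ± 11.3 kHz for integer k ≥ 0.
k=0: 11.3 kHz.
k=1: 15.8 kHz, 38.4 kHz.
k=2: 42.9 kHz, 65.5 kHz.
k=3: 70 kHz, 92.6 kHz.
k=4: 97.1 kHz, 119.7 kHz.
Within [17 kHz, 95.6 kHz]: 38.4 kHz, 42.9 kHz, 65.5 kHz, 70 kHz, 92.6 kHz.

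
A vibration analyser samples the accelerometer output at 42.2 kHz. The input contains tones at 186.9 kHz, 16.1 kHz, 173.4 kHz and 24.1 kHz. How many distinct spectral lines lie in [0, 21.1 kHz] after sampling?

3

fs/2 = 21.1 kHz.
186.9 kHz mod fs = 18.1 kHz.
18.1 kHz ≤ fs/2 = 21.1 kHz, appears at 18.1 kHz.
16.1 kHz ≤ fs/2 = 21.1 kHz, passes unchanged.
173.4 kHz mod fs = 4.6 kHz.
4.6 kHz ≤ fs/2 = 21.1 kHz, appears at 4.6 kHz.
24.1 kHz > fs/2 = 21.1 kHz, folds to fs − 24.1 kHz = 18.1 kHz.
Distinct values: {4.6 kHz, 16.1 kHz, 18.1 kHz} → 3.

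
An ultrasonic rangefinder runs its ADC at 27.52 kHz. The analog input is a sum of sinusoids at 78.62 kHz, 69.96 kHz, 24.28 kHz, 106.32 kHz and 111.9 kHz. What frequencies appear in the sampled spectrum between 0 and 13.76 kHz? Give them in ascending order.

fs/2 = 13.76 kHz.
78.62 kHz mod fs = 23.58 kHz.
23.58 kHz > fs/2 = 13.76 kHz, folds to fs − 23.58 kHz = 3.94 kHz.
69.96 kHz mod fs = 14.92 kHz.
14.92 kHz > fs/2 = 13.76 kHz, folds to fs − 14.92 kHz = 12.6 kHz.
24.28 kHz > fs/2 = 13.76 kHz, folds to fs − 24.28 kHz = 3.24 kHz.
106.32 kHz mod fs = 23.76 kHz.
23.76 kHz > fs/2 = 13.76 kHz, folds to fs − 23.76 kHz = 3.76 kHz.
111.9 kHz mod fs = 1.82 kHz.
1.82 kHz ≤ fs/2 = 13.76 kHz, appears at 1.82 kHz.
Distinct values: {1.82 kHz, 3.24 kHz, 3.76 kHz, 3.94 kHz, 12.6 kHz}.

1.82 kHz, 3.24 kHz, 3.76 kHz, 3.94 kHz, 12.6 kHz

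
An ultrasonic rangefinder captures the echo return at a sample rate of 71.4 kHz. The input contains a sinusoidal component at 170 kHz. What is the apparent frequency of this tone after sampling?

27.2 kHz

170 kHz mod fs = 27.2 kHz.
27.2 kHz ≤ fs/2 = 35.7 kHz, appears at 27.2 kHz.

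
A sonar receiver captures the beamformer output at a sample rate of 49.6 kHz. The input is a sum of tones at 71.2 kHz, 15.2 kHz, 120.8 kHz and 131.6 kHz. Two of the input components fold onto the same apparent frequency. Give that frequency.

21.6 kHz

fs/2 = 24.8 kHz.
71.2 kHz mod fs = 21.6 kHz.
21.6 kHz ≤ fs/2 = 24.8 kHz, appears at 21.6 kHz.
15.2 kHz ≤ fs/2 = 24.8 kHz, passes unchanged.
120.8 kHz mod fs = 21.6 kHz.
21.6 kHz ≤ fs/2 = 24.8 kHz, appears at 21.6 kHz.
131.6 kHz mod fs = 32.4 kHz.
32.4 kHz > fs/2 = 24.8 kHz, folds to fs − 32.4 kHz = 17.2 kHz.
71.2 kHz and 120.8 kHz both map to 21.6 kHz.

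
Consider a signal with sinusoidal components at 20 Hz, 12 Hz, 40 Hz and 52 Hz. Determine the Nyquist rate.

104 Hz

Highest-frequency component: 52 Hz.
Nyquist rate = 2 × 52 Hz = 104 Hz.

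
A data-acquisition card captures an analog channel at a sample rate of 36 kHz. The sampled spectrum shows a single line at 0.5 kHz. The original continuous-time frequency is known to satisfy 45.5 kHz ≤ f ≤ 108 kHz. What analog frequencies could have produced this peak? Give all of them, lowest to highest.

Frequencies that alias to 0.5 kHz are k·fs ± 0.5 kHz for integer k ≥ 0.
k=0: 0.5 kHz.
k=1: 35.5 kHz, 36.5 kHz.
k=2: 71.5 kHz, 72.5 kHz.
k=3: 107.5 kHz, 108.5 kHz.
k=4: 143.5 kHz, 144.5 kHz.
Within [45.5 kHz, 108 kHz]: 71.5 kHz, 72.5 kHz, 107.5 kHz.

71.5 kHz, 72.5 kHz, 107.5 kHz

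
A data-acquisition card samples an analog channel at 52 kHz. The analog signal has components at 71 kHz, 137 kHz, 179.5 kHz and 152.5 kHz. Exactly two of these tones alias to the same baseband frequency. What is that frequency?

fs/2 = 26 kHz.
71 kHz mod fs = 19 kHz.
19 kHz ≤ fs/2 = 26 kHz, appears at 19 kHz.
137 kHz mod fs = 33 kHz.
33 kHz > fs/2 = 26 kHz, folds to fs − 33 kHz = 19 kHz.
179.5 kHz mod fs = 23.5 kHz.
23.5 kHz ≤ fs/2 = 26 kHz, appears at 23.5 kHz.
152.5 kHz mod fs = 48.5 kHz.
48.5 kHz > fs/2 = 26 kHz, folds to fs − 48.5 kHz = 3.5 kHz.
71 kHz and 137 kHz both map to 19 kHz.

19 kHz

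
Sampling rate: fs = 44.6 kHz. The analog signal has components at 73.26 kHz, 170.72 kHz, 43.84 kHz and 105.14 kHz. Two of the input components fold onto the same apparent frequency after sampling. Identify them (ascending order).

73.26 kHz, 105.14 kHz

fs/2 = 22.3 kHz.
73.26 kHz mod fs = 28.66 kHz.
28.66 kHz > fs/2 = 22.3 kHz, folds to fs − 28.66 kHz = 15.94 kHz.
170.72 kHz mod fs = 36.92 kHz.
36.92 kHz > fs/2 = 22.3 kHz, folds to fs − 36.92 kHz = 7.68 kHz.
43.84 kHz > fs/2 = 22.3 kHz, folds to fs − 43.84 kHz = 0.76 kHz.
105.14 kHz mod fs = 15.94 kHz.
15.94 kHz ≤ fs/2 = 22.3 kHz, appears at 15.94 kHz.
73.26 kHz and 105.14 kHz both map to 15.94 kHz.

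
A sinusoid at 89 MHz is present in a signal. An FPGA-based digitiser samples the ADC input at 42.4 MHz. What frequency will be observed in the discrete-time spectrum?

89 MHz mod fs = 4.2 MHz.
4.2 MHz ≤ fs/2 = 21.2 MHz, appears at 4.2 MHz.

4.2 MHz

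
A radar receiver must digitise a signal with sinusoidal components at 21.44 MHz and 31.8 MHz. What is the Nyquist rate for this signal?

Highest-frequency component: 31.8 MHz.
Nyquist rate = 2 × 31.8 MHz = 63.6 MHz.

63.6 MHz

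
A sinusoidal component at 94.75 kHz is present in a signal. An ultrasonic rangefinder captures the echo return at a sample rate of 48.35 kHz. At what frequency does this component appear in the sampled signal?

1.95 kHz

94.75 kHz mod fs = 46.4 kHz.
46.4 kHz > fs/2 = 24.175 kHz, folds to fs − 46.4 kHz = 1.95 kHz.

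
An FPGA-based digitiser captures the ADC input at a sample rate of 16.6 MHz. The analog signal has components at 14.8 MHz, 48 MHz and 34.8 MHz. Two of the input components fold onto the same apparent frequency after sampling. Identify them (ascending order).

fs/2 = 8.3 MHz.
14.8 MHz > fs/2 = 8.3 MHz, folds to fs − 14.8 MHz = 1.8 MHz.
48 MHz mod fs = 14.8 MHz.
14.8 MHz > fs/2 = 8.3 MHz, folds to fs − 14.8 MHz = 1.8 MHz.
34.8 MHz mod fs = 1.6 MHz.
1.6 MHz ≤ fs/2 = 8.3 MHz, appears at 1.6 MHz.
14.8 MHz and 48 MHz both map to 1.8 MHz.

14.8 MHz, 48 MHz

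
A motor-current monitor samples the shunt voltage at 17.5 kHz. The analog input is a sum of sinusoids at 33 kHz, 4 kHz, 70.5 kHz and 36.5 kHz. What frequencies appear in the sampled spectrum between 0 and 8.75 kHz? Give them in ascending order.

0.5 kHz, 1.5 kHz, 2 kHz, 4 kHz

fs/2 = 8.75 kHz.
33 kHz mod fs = 15.5 kHz.
15.5 kHz > fs/2 = 8.75 kHz, folds to fs − 15.5 kHz = 2 kHz.
4 kHz ≤ fs/2 = 8.75 kHz, passes unchanged.
70.5 kHz mod fs = 0.5 kHz.
0.5 kHz ≤ fs/2 = 8.75 kHz, appears at 0.5 kHz.
36.5 kHz mod fs = 1.5 kHz.
1.5 kHz ≤ fs/2 = 8.75 kHz, appears at 1.5 kHz.
Distinct values: {0.5 kHz, 1.5 kHz, 2 kHz, 4 kHz}.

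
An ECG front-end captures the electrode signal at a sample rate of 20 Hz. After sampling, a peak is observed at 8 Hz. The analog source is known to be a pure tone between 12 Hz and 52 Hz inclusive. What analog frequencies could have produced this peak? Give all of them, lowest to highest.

Frequencies that alias to 8 Hz are k·fs ± 8 Hz for integer k ≥ 0.
k=0: 8 Hz.
k=1: 12 Hz, 28 Hz.
k=2: 32 Hz, 48 Hz.
k=3: 52 Hz, 68 Hz.
k=4: 72 Hz, 88 Hz.
Within [12 Hz, 52 Hz]: 12 Hz, 28 Hz, 32 Hz, 48 Hz, 52 Hz.

12 Hz, 28 Hz, 32 Hz, 48 Hz, 52 Hz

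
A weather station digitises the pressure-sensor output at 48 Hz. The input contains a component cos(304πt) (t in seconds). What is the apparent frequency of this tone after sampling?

8 Hz

ω = 304π rad/s → f = ω/(2π) = 152 Hz.
152 Hz mod fs = 8 Hz.
8 Hz ≤ fs/2 = 24 Hz, appears at 8 Hz.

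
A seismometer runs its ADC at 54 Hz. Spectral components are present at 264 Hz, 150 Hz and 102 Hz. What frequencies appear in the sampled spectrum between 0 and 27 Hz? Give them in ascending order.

6 Hz, 12 Hz

fs/2 = 27 Hz.
264 Hz mod fs = 48 Hz.
48 Hz > fs/2 = 27 Hz, folds to fs − 48 Hz = 6 Hz.
150 Hz mod fs = 42 Hz.
42 Hz > fs/2 = 27 Hz, folds to fs − 42 Hz = 12 Hz.
102 Hz mod fs = 48 Hz.
48 Hz > fs/2 = 27 Hz, folds to fs − 48 Hz = 6 Hz.
Distinct values: {6 Hz, 12 Hz}.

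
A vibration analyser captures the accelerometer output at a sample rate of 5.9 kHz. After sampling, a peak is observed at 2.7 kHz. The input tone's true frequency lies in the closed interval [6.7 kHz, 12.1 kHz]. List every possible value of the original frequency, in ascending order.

8.6 kHz, 9.1 kHz

Frequencies that alias to 2.7 kHz are k·fs ± 2.7 kHz for integer k ≥ 0.
k=0: 2.7 kHz.
k=1: 3.2 kHz, 8.6 kHz.
k=2: 9.1 kHz, 14.5 kHz.
k=3: 15 kHz, 20.4 kHz.
Within [6.7 kHz, 12.1 kHz]: 8.6 kHz, 9.1 kHz.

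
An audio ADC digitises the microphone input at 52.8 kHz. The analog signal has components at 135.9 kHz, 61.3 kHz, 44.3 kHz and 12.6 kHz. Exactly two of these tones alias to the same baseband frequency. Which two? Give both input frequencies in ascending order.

44.3 kHz, 61.3 kHz

fs/2 = 26.4 kHz.
135.9 kHz mod fs = 30.3 kHz.
30.3 kHz > fs/2 = 26.4 kHz, folds to fs − 30.3 kHz = 22.5 kHz.
61.3 kHz mod fs = 8.5 kHz.
8.5 kHz ≤ fs/2 = 26.4 kHz, appears at 8.5 kHz.
44.3 kHz > fs/2 = 26.4 kHz, folds to fs − 44.3 kHz = 8.5 kHz.
12.6 kHz ≤ fs/2 = 26.4 kHz, passes unchanged.
44.3 kHz and 61.3 kHz both map to 8.5 kHz.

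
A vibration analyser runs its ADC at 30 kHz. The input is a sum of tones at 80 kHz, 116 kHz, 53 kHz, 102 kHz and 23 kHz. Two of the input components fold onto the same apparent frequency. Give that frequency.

fs/2 = 15 kHz.
80 kHz mod fs = 20 kHz.
20 kHz > fs/2 = 15 kHz, folds to fs − 20 kHz = 10 kHz.
116 kHz mod fs = 26 kHz.
26 kHz > fs/2 = 15 kHz, folds to fs − 26 kHz = 4 kHz.
53 kHz mod fs = 23 kHz.
23 kHz > fs/2 = 15 kHz, folds to fs − 23 kHz = 7 kHz.
102 kHz mod fs = 12 kHz.
12 kHz ≤ fs/2 = 15 kHz, appears at 12 kHz.
23 kHz > fs/2 = 15 kHz, folds to fs − 23 kHz = 7 kHz.
23 kHz and 53 kHz both map to 7 kHz.

7 kHz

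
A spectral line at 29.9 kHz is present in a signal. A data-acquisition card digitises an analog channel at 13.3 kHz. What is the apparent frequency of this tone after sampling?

29.9 kHz mod fs = 3.3 kHz.
3.3 kHz ≤ fs/2 = 6.65 kHz, appears at 3.3 kHz.

3.3 kHz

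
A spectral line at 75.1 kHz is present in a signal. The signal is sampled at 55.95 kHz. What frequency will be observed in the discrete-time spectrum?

19.15 kHz

75.1 kHz mod fs = 19.15 kHz.
19.15 kHz ≤ fs/2 = 27.975 kHz, appears at 19.15 kHz.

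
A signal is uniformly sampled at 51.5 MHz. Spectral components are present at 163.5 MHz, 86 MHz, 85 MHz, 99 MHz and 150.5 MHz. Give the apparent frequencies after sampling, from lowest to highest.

4 MHz, 9 MHz, 17 MHz, 18 MHz

fs/2 = 25.75 MHz.
163.5 MHz mod fs = 9 MHz.
9 MHz ≤ fs/2 = 25.75 MHz, appears at 9 MHz.
86 MHz mod fs = 34.5 MHz.
34.5 MHz > fs/2 = 25.75 MHz, folds to fs − 34.5 MHz = 17 MHz.
85 MHz mod fs = 33.5 MHz.
33.5 MHz > fs/2 = 25.75 MHz, folds to fs − 33.5 MHz = 18 MHz.
99 MHz mod fs = 47.5 MHz.
47.5 MHz > fs/2 = 25.75 MHz, folds to fs − 47.5 MHz = 4 MHz.
150.5 MHz mod fs = 47.5 MHz.
47.5 MHz > fs/2 = 25.75 MHz, folds to fs − 47.5 MHz = 4 MHz.
Distinct values: {4 MHz, 9 MHz, 17 MHz, 18 MHz}.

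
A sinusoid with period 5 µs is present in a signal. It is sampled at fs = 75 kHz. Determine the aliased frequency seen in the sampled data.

25 kHz

T = 5 µs → f = 1/T = 200 kHz.
200 kHz mod fs = 50 kHz.
50 kHz > fs/2 = 37.5 kHz, folds to fs − 50 kHz = 25 kHz.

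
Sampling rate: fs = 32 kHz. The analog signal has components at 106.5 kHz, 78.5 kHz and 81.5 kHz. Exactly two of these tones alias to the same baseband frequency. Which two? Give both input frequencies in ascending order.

78.5 kHz, 81.5 kHz

fs/2 = 16 kHz.
106.5 kHz mod fs = 10.5 kHz.
10.5 kHz ≤ fs/2 = 16 kHz, appears at 10.5 kHz.
78.5 kHz mod fs = 14.5 kHz.
14.5 kHz ≤ fs/2 = 16 kHz, appears at 14.5 kHz.
81.5 kHz mod fs = 17.5 kHz.
17.5 kHz > fs/2 = 16 kHz, folds to fs − 17.5 kHz = 14.5 kHz.
78.5 kHz and 81.5 kHz both map to 14.5 kHz.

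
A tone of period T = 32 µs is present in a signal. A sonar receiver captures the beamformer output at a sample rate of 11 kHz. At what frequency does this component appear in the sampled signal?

1.75 kHz

T = 32 µs → f = 1/T = 31.25 kHz.
31.25 kHz mod fs = 9.25 kHz.
9.25 kHz > fs/2 = 5.5 kHz, folds to fs − 9.25 kHz = 1.75 kHz.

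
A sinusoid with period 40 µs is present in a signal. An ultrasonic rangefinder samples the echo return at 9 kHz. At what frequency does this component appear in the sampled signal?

T = 40 µs → f = 1/T = 25 kHz.
25 kHz mod fs = 7 kHz.
7 kHz > fs/2 = 4.5 kHz, folds to fs − 7 kHz = 2 kHz.

2 kHz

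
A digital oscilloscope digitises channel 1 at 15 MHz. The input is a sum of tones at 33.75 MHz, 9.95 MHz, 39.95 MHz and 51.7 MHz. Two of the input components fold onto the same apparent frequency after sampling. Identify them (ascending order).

fs/2 = 7.5 MHz.
33.75 MHz mod fs = 3.75 MHz.
3.75 MHz ≤ fs/2 = 7.5 MHz, appears at 3.75 MHz.
9.95 MHz > fs/2 = 7.5 MHz, folds to fs − 9.95 MHz = 5.05 MHz.
39.95 MHz mod fs = 9.95 MHz.
9.95 MHz > fs/2 = 7.5 MHz, folds to fs − 9.95 MHz = 5.05 MHz.
51.7 MHz mod fs = 6.7 MHz.
6.7 MHz ≤ fs/2 = 7.5 MHz, appears at 6.7 MHz.
9.95 MHz and 39.95 MHz both map to 5.05 MHz.

9.95 MHz, 39.95 MHz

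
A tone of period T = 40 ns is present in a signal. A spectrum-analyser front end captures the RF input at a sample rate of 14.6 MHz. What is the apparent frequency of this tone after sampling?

4.2 MHz

T = 40 ns → f = 1/T = 25 MHz.
25 MHz mod fs = 10.4 MHz.
10.4 MHz > fs/2 = 7.3 MHz, folds to fs − 10.4 MHz = 4.2 MHz.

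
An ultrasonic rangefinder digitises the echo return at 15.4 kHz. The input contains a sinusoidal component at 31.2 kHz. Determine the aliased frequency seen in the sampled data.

0.4 kHz

31.2 kHz mod fs = 0.4 kHz.
0.4 kHz ≤ fs/2 = 7.7 kHz, appears at 0.4 kHz.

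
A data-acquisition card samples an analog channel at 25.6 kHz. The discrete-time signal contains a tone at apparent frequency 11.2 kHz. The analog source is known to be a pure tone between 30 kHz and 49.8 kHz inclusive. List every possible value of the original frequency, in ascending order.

36.8 kHz, 40 kHz

Frequencies that alias to 11.2 kHz are k·fs ± 11.2 kHz for integer k ≥ 0.
k=0: 11.2 kHz.
k=1: 14.4 kHz, 36.8 kHz.
k=2: 40 kHz, 62.4 kHz.
k=3: 65.6 kHz, 88 kHz.
Within [30 kHz, 49.8 kHz]: 36.8 kHz, 40 kHz.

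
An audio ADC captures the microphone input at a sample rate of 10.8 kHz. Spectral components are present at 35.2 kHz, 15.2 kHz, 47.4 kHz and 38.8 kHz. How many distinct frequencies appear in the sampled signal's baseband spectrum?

fs/2 = 5.4 kHz.
35.2 kHz mod fs = 2.8 kHz.
2.8 kHz ≤ fs/2 = 5.4 kHz, appears at 2.8 kHz.
15.2 kHz mod fs = 4.4 kHz.
4.4 kHz ≤ fs/2 = 5.4 kHz, appears at 4.4 kHz.
47.4 kHz mod fs = 4.2 kHz.
4.2 kHz ≤ fs/2 = 5.4 kHz, appears at 4.2 kHz.
38.8 kHz mod fs = 6.4 kHz.
6.4 kHz > fs/2 = 5.4 kHz, folds to fs − 6.4 kHz = 4.4 kHz.
Distinct values: {2.8 kHz, 4.2 kHz, 4.4 kHz} → 3.

3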